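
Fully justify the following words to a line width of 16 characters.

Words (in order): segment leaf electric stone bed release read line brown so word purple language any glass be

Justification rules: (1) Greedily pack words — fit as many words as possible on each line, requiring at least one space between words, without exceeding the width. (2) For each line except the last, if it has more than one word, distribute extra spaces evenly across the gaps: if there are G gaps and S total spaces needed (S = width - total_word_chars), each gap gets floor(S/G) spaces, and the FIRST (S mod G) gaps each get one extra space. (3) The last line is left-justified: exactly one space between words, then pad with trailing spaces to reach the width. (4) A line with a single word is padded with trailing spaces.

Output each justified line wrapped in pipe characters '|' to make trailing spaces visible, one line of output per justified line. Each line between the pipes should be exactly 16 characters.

Line 1: ['segment', 'leaf'] (min_width=12, slack=4)
Line 2: ['electric', 'stone'] (min_width=14, slack=2)
Line 3: ['bed', 'release', 'read'] (min_width=16, slack=0)
Line 4: ['line', 'brown', 'so'] (min_width=13, slack=3)
Line 5: ['word', 'purple'] (min_width=11, slack=5)
Line 6: ['language', 'any'] (min_width=12, slack=4)
Line 7: ['glass', 'be'] (min_width=8, slack=8)

Answer: |segment     leaf|
|electric   stone|
|bed release read|
|line   brown  so|
|word      purple|
|language     any|
|glass be        |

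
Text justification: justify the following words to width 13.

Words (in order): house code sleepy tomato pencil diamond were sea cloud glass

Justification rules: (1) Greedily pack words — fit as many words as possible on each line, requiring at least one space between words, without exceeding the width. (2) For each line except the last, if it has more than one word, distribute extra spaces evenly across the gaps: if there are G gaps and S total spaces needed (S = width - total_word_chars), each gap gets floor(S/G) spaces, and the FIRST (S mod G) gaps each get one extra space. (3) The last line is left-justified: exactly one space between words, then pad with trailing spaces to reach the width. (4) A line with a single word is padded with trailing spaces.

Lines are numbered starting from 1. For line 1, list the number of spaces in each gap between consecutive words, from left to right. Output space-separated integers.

Answer: 4

Derivation:
Line 1: ['house', 'code'] (min_width=10, slack=3)
Line 2: ['sleepy', 'tomato'] (min_width=13, slack=0)
Line 3: ['pencil'] (min_width=6, slack=7)
Line 4: ['diamond', 'were'] (min_width=12, slack=1)
Line 5: ['sea', 'cloud'] (min_width=9, slack=4)
Line 6: ['glass'] (min_width=5, slack=8)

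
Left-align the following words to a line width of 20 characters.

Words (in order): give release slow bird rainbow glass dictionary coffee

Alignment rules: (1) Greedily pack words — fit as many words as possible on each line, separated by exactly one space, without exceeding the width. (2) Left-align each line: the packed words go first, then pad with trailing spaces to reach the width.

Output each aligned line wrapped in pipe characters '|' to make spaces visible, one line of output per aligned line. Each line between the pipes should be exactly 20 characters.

Answer: |give release slow   |
|bird rainbow glass  |
|dictionary coffee   |

Derivation:
Line 1: ['give', 'release', 'slow'] (min_width=17, slack=3)
Line 2: ['bird', 'rainbow', 'glass'] (min_width=18, slack=2)
Line 3: ['dictionary', 'coffee'] (min_width=17, slack=3)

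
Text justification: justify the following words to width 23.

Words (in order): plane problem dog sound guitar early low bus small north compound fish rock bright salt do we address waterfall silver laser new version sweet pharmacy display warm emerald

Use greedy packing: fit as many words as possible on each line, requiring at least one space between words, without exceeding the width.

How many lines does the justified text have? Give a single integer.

Line 1: ['plane', 'problem', 'dog', 'sound'] (min_width=23, slack=0)
Line 2: ['guitar', 'early', 'low', 'bus'] (min_width=20, slack=3)
Line 3: ['small', 'north', 'compound'] (min_width=20, slack=3)
Line 4: ['fish', 'rock', 'bright', 'salt'] (min_width=21, slack=2)
Line 5: ['do', 'we', 'address', 'waterfall'] (min_width=23, slack=0)
Line 6: ['silver', 'laser', 'new'] (min_width=16, slack=7)
Line 7: ['version', 'sweet', 'pharmacy'] (min_width=22, slack=1)
Line 8: ['display', 'warm', 'emerald'] (min_width=20, slack=3)
Total lines: 8

Answer: 8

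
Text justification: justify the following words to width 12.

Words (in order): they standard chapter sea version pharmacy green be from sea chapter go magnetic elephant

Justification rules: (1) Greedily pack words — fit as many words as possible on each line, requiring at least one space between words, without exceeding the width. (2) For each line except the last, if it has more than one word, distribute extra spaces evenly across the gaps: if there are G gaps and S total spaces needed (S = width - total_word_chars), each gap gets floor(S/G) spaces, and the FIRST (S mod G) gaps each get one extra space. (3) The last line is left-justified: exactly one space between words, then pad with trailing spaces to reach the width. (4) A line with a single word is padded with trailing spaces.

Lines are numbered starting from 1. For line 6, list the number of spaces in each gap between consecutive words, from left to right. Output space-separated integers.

Answer: 5

Derivation:
Line 1: ['they'] (min_width=4, slack=8)
Line 2: ['standard'] (min_width=8, slack=4)
Line 3: ['chapter', 'sea'] (min_width=11, slack=1)
Line 4: ['version'] (min_width=7, slack=5)
Line 5: ['pharmacy'] (min_width=8, slack=4)
Line 6: ['green', 'be'] (min_width=8, slack=4)
Line 7: ['from', 'sea'] (min_width=8, slack=4)
Line 8: ['chapter', 'go'] (min_width=10, slack=2)
Line 9: ['magnetic'] (min_width=8, slack=4)
Line 10: ['elephant'] (min_width=8, slack=4)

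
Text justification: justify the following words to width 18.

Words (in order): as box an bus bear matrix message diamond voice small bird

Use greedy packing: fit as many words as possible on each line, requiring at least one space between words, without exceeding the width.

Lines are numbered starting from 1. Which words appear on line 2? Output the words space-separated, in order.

Line 1: ['as', 'box', 'an', 'bus', 'bear'] (min_width=18, slack=0)
Line 2: ['matrix', 'message'] (min_width=14, slack=4)
Line 3: ['diamond', 'voice'] (min_width=13, slack=5)
Line 4: ['small', 'bird'] (min_width=10, slack=8)

Answer: matrix message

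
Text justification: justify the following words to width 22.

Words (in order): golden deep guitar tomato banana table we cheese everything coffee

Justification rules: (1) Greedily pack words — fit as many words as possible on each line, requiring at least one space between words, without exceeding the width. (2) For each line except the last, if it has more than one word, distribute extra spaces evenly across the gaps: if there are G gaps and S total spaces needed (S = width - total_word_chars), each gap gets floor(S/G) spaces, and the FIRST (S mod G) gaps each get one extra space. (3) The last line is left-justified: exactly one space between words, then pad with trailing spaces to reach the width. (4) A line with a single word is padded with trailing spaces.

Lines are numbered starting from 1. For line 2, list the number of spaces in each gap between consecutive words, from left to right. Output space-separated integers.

Line 1: ['golden', 'deep', 'guitar'] (min_width=18, slack=4)
Line 2: ['tomato', 'banana', 'table', 'we'] (min_width=22, slack=0)
Line 3: ['cheese', 'everything'] (min_width=17, slack=5)
Line 4: ['coffee'] (min_width=6, slack=16)

Answer: 1 1 1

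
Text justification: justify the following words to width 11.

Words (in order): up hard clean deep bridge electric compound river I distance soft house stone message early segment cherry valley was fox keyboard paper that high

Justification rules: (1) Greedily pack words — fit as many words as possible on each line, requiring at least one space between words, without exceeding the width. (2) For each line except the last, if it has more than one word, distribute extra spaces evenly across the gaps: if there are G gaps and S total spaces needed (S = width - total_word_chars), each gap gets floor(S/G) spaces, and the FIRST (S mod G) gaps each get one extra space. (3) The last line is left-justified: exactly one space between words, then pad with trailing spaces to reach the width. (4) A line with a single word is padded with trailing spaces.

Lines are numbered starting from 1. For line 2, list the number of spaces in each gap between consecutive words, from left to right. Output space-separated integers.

Line 1: ['up', 'hard'] (min_width=7, slack=4)
Line 2: ['clean', 'deep'] (min_width=10, slack=1)
Line 3: ['bridge'] (min_width=6, slack=5)
Line 4: ['electric'] (min_width=8, slack=3)
Line 5: ['compound'] (min_width=8, slack=3)
Line 6: ['river', 'I'] (min_width=7, slack=4)
Line 7: ['distance'] (min_width=8, slack=3)
Line 8: ['soft', 'house'] (min_width=10, slack=1)
Line 9: ['stone'] (min_width=5, slack=6)
Line 10: ['message'] (min_width=7, slack=4)
Line 11: ['early'] (min_width=5, slack=6)
Line 12: ['segment'] (min_width=7, slack=4)
Line 13: ['cherry'] (min_width=6, slack=5)
Line 14: ['valley', 'was'] (min_width=10, slack=1)
Line 15: ['fox'] (min_width=3, slack=8)
Line 16: ['keyboard'] (min_width=8, slack=3)
Line 17: ['paper', 'that'] (min_width=10, slack=1)
Line 18: ['high'] (min_width=4, slack=7)

Answer: 2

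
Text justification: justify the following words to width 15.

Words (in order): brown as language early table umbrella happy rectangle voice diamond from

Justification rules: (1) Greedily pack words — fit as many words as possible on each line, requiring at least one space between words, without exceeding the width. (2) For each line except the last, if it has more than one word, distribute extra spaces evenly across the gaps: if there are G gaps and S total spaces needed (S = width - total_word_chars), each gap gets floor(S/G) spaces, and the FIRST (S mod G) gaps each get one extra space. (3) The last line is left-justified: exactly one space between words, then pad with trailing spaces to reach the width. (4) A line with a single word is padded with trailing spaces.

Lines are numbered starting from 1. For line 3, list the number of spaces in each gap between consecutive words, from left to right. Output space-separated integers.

Line 1: ['brown', 'as'] (min_width=8, slack=7)
Line 2: ['language', 'early'] (min_width=14, slack=1)
Line 3: ['table', 'umbrella'] (min_width=14, slack=1)
Line 4: ['happy', 'rectangle'] (min_width=15, slack=0)
Line 5: ['voice', 'diamond'] (min_width=13, slack=2)
Line 6: ['from'] (min_width=4, slack=11)

Answer: 2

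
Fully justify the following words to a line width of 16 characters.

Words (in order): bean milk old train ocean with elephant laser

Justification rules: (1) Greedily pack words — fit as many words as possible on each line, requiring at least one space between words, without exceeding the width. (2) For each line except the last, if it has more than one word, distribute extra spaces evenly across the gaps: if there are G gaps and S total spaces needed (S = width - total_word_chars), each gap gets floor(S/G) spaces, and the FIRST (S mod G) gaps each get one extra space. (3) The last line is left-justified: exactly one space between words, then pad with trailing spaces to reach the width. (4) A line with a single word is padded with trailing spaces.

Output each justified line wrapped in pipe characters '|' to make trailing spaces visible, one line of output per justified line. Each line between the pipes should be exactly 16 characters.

Line 1: ['bean', 'milk', 'old'] (min_width=13, slack=3)
Line 2: ['train', 'ocean', 'with'] (min_width=16, slack=0)
Line 3: ['elephant', 'laser'] (min_width=14, slack=2)

Answer: |bean   milk  old|
|train ocean with|
|elephant laser  |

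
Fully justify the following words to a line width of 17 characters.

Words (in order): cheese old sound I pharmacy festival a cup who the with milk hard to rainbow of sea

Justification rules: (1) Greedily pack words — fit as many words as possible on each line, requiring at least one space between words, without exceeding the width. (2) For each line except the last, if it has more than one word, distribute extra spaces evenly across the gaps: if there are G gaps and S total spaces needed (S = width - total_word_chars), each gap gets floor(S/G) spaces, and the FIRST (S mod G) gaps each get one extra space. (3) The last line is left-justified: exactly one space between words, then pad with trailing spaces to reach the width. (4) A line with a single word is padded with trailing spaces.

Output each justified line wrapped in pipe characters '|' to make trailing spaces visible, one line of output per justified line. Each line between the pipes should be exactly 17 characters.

Line 1: ['cheese', 'old', 'sound'] (min_width=16, slack=1)
Line 2: ['I', 'pharmacy'] (min_width=10, slack=7)
Line 3: ['festival', 'a', 'cup'] (min_width=14, slack=3)
Line 4: ['who', 'the', 'with', 'milk'] (min_width=17, slack=0)
Line 5: ['hard', 'to', 'rainbow'] (min_width=15, slack=2)
Line 6: ['of', 'sea'] (min_width=6, slack=11)

Answer: |cheese  old sound|
|I        pharmacy|
|festival   a  cup|
|who the with milk|
|hard  to  rainbow|
|of sea           |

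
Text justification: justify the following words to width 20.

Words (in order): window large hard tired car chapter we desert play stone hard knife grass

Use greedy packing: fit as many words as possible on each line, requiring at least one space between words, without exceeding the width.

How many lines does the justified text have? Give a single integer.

Answer: 4

Derivation:
Line 1: ['window', 'large', 'hard'] (min_width=17, slack=3)
Line 2: ['tired', 'car', 'chapter', 'we'] (min_width=20, slack=0)
Line 3: ['desert', 'play', 'stone'] (min_width=17, slack=3)
Line 4: ['hard', 'knife', 'grass'] (min_width=16, slack=4)
Total lines: 4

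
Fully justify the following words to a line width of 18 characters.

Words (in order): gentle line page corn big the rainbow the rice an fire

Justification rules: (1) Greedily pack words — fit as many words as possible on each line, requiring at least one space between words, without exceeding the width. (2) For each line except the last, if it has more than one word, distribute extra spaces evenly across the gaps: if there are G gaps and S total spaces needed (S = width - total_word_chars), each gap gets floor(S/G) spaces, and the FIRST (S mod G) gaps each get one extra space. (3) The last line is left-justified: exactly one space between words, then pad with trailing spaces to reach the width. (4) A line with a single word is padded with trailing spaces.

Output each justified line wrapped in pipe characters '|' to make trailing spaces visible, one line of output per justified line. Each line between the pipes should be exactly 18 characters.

Answer: |gentle  line  page|
|corn    big    the|
|rainbow  the  rice|
|an fire           |

Derivation:
Line 1: ['gentle', 'line', 'page'] (min_width=16, slack=2)
Line 2: ['corn', 'big', 'the'] (min_width=12, slack=6)
Line 3: ['rainbow', 'the', 'rice'] (min_width=16, slack=2)
Line 4: ['an', 'fire'] (min_width=7, slack=11)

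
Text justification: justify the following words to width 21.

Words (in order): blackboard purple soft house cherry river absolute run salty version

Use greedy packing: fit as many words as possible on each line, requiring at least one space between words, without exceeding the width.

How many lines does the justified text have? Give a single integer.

Line 1: ['blackboard', 'purple'] (min_width=17, slack=4)
Line 2: ['soft', 'house', 'cherry'] (min_width=17, slack=4)
Line 3: ['river', 'absolute', 'run'] (min_width=18, slack=3)
Line 4: ['salty', 'version'] (min_width=13, slack=8)
Total lines: 4

Answer: 4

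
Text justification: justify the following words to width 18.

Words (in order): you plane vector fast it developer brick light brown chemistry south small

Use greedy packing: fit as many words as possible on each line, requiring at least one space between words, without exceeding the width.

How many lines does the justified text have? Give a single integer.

Answer: 5

Derivation:
Line 1: ['you', 'plane', 'vector'] (min_width=16, slack=2)
Line 2: ['fast', 'it', 'developer'] (min_width=17, slack=1)
Line 3: ['brick', 'light', 'brown'] (min_width=17, slack=1)
Line 4: ['chemistry', 'south'] (min_width=15, slack=3)
Line 5: ['small'] (min_width=5, slack=13)
Total lines: 5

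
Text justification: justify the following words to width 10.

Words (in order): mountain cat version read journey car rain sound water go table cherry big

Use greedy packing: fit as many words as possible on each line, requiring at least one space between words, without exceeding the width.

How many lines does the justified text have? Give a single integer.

Answer: 10

Derivation:
Line 1: ['mountain'] (min_width=8, slack=2)
Line 2: ['cat'] (min_width=3, slack=7)
Line 3: ['version'] (min_width=7, slack=3)
Line 4: ['read'] (min_width=4, slack=6)
Line 5: ['journey'] (min_width=7, slack=3)
Line 6: ['car', 'rain'] (min_width=8, slack=2)
Line 7: ['sound'] (min_width=5, slack=5)
Line 8: ['water', 'go'] (min_width=8, slack=2)
Line 9: ['table'] (min_width=5, slack=5)
Line 10: ['cherry', 'big'] (min_width=10, slack=0)
Total lines: 10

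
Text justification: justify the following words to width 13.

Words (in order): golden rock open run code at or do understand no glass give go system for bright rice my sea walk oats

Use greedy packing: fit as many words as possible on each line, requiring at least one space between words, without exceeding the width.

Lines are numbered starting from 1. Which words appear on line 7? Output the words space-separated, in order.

Answer: bright rice

Derivation:
Line 1: ['golden', 'rock'] (min_width=11, slack=2)
Line 2: ['open', 'run', 'code'] (min_width=13, slack=0)
Line 3: ['at', 'or', 'do'] (min_width=8, slack=5)
Line 4: ['understand', 'no'] (min_width=13, slack=0)
Line 5: ['glass', 'give', 'go'] (min_width=13, slack=0)
Line 6: ['system', 'for'] (min_width=10, slack=3)
Line 7: ['bright', 'rice'] (min_width=11, slack=2)
Line 8: ['my', 'sea', 'walk'] (min_width=11, slack=2)
Line 9: ['oats'] (min_width=4, slack=9)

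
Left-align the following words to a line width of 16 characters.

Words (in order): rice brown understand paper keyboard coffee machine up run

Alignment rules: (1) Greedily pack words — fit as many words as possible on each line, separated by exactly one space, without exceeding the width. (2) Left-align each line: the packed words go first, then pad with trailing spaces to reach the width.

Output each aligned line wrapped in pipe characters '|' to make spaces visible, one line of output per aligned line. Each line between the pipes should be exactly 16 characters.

Line 1: ['rice', 'brown'] (min_width=10, slack=6)
Line 2: ['understand', 'paper'] (min_width=16, slack=0)
Line 3: ['keyboard', 'coffee'] (min_width=15, slack=1)
Line 4: ['machine', 'up', 'run'] (min_width=14, slack=2)

Answer: |rice brown      |
|understand paper|
|keyboard coffee |
|machine up run  |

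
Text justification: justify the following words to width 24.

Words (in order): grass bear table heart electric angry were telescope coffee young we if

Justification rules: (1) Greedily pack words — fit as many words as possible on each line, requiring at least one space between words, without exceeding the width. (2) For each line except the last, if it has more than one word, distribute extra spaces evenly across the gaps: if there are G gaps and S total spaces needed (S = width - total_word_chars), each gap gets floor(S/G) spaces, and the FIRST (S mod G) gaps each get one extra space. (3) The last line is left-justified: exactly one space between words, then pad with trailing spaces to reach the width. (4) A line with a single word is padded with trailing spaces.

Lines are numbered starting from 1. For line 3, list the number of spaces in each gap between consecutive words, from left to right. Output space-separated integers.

Answer: 2 2

Derivation:
Line 1: ['grass', 'bear', 'table', 'heart'] (min_width=22, slack=2)
Line 2: ['electric', 'angry', 'were'] (min_width=19, slack=5)
Line 3: ['telescope', 'coffee', 'young'] (min_width=22, slack=2)
Line 4: ['we', 'if'] (min_width=5, slack=19)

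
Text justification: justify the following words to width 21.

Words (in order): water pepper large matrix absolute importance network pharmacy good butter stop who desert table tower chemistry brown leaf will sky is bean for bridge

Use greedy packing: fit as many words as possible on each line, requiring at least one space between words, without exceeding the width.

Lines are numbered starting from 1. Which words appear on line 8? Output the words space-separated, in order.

Line 1: ['water', 'pepper', 'large'] (min_width=18, slack=3)
Line 2: ['matrix', 'absolute'] (min_width=15, slack=6)
Line 3: ['importance', 'network'] (min_width=18, slack=3)
Line 4: ['pharmacy', 'good', 'butter'] (min_width=20, slack=1)
Line 5: ['stop', 'who', 'desert', 'table'] (min_width=21, slack=0)
Line 6: ['tower', 'chemistry', 'brown'] (min_width=21, slack=0)
Line 7: ['leaf', 'will', 'sky', 'is', 'bean'] (min_width=21, slack=0)
Line 8: ['for', 'bridge'] (min_width=10, slack=11)

Answer: for bridge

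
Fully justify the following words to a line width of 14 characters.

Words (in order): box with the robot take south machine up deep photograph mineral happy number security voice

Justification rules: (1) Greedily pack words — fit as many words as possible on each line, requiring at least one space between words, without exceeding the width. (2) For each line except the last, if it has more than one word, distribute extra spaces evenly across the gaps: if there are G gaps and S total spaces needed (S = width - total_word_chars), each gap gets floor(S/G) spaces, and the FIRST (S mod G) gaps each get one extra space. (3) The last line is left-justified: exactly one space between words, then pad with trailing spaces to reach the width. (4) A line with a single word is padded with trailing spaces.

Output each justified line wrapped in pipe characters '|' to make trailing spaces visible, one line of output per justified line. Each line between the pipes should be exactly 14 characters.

Line 1: ['box', 'with', 'the'] (min_width=12, slack=2)
Line 2: ['robot', 'take'] (min_width=10, slack=4)
Line 3: ['south', 'machine'] (min_width=13, slack=1)
Line 4: ['up', 'deep'] (min_width=7, slack=7)
Line 5: ['photograph'] (min_width=10, slack=4)
Line 6: ['mineral', 'happy'] (min_width=13, slack=1)
Line 7: ['number'] (min_width=6, slack=8)
Line 8: ['security', 'voice'] (min_width=14, slack=0)

Answer: |box  with  the|
|robot     take|
|south  machine|
|up        deep|
|photograph    |
|mineral  happy|
|number        |
|security voice|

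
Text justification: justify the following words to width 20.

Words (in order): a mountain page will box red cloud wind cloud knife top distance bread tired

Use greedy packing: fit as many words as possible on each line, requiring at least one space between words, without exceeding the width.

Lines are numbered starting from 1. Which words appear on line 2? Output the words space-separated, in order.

Line 1: ['a', 'mountain', 'page', 'will'] (min_width=20, slack=0)
Line 2: ['box', 'red', 'cloud', 'wind'] (min_width=18, slack=2)
Line 3: ['cloud', 'knife', 'top'] (min_width=15, slack=5)
Line 4: ['distance', 'bread', 'tired'] (min_width=20, slack=0)

Answer: box red cloud wind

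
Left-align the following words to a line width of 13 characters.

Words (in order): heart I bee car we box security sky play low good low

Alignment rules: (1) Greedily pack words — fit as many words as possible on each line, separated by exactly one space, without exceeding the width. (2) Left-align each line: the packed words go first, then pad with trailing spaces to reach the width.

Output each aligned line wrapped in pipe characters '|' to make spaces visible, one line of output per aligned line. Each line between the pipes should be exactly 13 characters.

Answer: |heart I bee  |
|car we box   |
|security sky |
|play low good|
|low          |

Derivation:
Line 1: ['heart', 'I', 'bee'] (min_width=11, slack=2)
Line 2: ['car', 'we', 'box'] (min_width=10, slack=3)
Line 3: ['security', 'sky'] (min_width=12, slack=1)
Line 4: ['play', 'low', 'good'] (min_width=13, slack=0)
Line 5: ['low'] (min_width=3, slack=10)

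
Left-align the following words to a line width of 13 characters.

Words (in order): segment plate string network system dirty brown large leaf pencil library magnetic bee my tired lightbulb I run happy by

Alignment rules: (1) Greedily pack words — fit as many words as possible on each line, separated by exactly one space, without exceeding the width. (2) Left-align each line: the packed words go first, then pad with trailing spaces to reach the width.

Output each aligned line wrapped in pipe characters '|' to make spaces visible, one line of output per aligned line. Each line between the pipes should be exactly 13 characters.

Answer: |segment plate|
|string       |
|network      |
|system dirty |
|brown large  |
|leaf pencil  |
|library      |
|magnetic bee |
|my tired     |
|lightbulb I  |
|run happy by |

Derivation:
Line 1: ['segment', 'plate'] (min_width=13, slack=0)
Line 2: ['string'] (min_width=6, slack=7)
Line 3: ['network'] (min_width=7, slack=6)
Line 4: ['system', 'dirty'] (min_width=12, slack=1)
Line 5: ['brown', 'large'] (min_width=11, slack=2)
Line 6: ['leaf', 'pencil'] (min_width=11, slack=2)
Line 7: ['library'] (min_width=7, slack=6)
Line 8: ['magnetic', 'bee'] (min_width=12, slack=1)
Line 9: ['my', 'tired'] (min_width=8, slack=5)
Line 10: ['lightbulb', 'I'] (min_width=11, slack=2)
Line 11: ['run', 'happy', 'by'] (min_width=12, slack=1)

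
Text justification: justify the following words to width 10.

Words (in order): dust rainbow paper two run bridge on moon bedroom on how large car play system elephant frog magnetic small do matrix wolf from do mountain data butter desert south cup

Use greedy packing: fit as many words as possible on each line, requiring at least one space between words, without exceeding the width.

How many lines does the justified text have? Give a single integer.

Line 1: ['dust'] (min_width=4, slack=6)
Line 2: ['rainbow'] (min_width=7, slack=3)
Line 3: ['paper', 'two'] (min_width=9, slack=1)
Line 4: ['run', 'bridge'] (min_width=10, slack=0)
Line 5: ['on', 'moon'] (min_width=7, slack=3)
Line 6: ['bedroom', 'on'] (min_width=10, slack=0)
Line 7: ['how', 'large'] (min_width=9, slack=1)
Line 8: ['car', 'play'] (min_width=8, slack=2)
Line 9: ['system'] (min_width=6, slack=4)
Line 10: ['elephant'] (min_width=8, slack=2)
Line 11: ['frog'] (min_width=4, slack=6)
Line 12: ['magnetic'] (min_width=8, slack=2)
Line 13: ['small', 'do'] (min_width=8, slack=2)
Line 14: ['matrix'] (min_width=6, slack=4)
Line 15: ['wolf', 'from'] (min_width=9, slack=1)
Line 16: ['do'] (min_width=2, slack=8)
Line 17: ['mountain'] (min_width=8, slack=2)
Line 18: ['data'] (min_width=4, slack=6)
Line 19: ['butter'] (min_width=6, slack=4)
Line 20: ['desert'] (min_width=6, slack=4)
Line 21: ['south', 'cup'] (min_width=9, slack=1)
Total lines: 21

Answer: 21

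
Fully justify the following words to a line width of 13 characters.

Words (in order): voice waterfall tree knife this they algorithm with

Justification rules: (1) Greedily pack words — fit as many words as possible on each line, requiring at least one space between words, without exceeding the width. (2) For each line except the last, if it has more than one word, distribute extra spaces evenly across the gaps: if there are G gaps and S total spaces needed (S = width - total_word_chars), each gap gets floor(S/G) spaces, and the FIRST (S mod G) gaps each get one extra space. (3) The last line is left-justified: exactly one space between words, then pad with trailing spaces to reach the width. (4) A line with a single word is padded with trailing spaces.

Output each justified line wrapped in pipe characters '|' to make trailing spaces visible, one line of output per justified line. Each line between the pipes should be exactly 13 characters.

Line 1: ['voice'] (min_width=5, slack=8)
Line 2: ['waterfall'] (min_width=9, slack=4)
Line 3: ['tree', 'knife'] (min_width=10, slack=3)
Line 4: ['this', 'they'] (min_width=9, slack=4)
Line 5: ['algorithm'] (min_width=9, slack=4)
Line 6: ['with'] (min_width=4, slack=9)

Answer: |voice        |
|waterfall    |
|tree    knife|
|this     they|
|algorithm    |
|with         |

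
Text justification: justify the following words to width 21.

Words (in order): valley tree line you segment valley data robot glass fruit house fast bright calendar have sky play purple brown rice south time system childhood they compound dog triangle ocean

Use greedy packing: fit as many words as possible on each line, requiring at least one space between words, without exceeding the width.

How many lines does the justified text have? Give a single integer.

Line 1: ['valley', 'tree', 'line', 'you'] (min_width=20, slack=1)
Line 2: ['segment', 'valley', 'data'] (min_width=19, slack=2)
Line 3: ['robot', 'glass', 'fruit'] (min_width=17, slack=4)
Line 4: ['house', 'fast', 'bright'] (min_width=17, slack=4)
Line 5: ['calendar', 'have', 'sky'] (min_width=17, slack=4)
Line 6: ['play', 'purple', 'brown'] (min_width=17, slack=4)
Line 7: ['rice', 'south', 'time'] (min_width=15, slack=6)
Line 8: ['system', 'childhood', 'they'] (min_width=21, slack=0)
Line 9: ['compound', 'dog', 'triangle'] (min_width=21, slack=0)
Line 10: ['ocean'] (min_width=5, slack=16)
Total lines: 10

Answer: 10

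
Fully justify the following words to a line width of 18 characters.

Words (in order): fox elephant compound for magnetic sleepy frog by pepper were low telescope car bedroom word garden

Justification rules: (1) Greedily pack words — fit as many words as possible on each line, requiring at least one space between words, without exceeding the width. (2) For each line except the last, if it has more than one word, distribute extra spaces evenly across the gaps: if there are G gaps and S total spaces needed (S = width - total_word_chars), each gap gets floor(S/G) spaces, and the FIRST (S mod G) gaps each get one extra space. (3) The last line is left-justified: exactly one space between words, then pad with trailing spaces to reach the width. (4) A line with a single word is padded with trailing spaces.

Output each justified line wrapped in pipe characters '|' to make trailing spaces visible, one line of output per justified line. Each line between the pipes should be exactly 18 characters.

Answer: |fox       elephant|
|compound       for|
|magnetic    sleepy|
|frog   by   pepper|
|were low telescope|
|car  bedroom  word|
|garden            |

Derivation:
Line 1: ['fox', 'elephant'] (min_width=12, slack=6)
Line 2: ['compound', 'for'] (min_width=12, slack=6)
Line 3: ['magnetic', 'sleepy'] (min_width=15, slack=3)
Line 4: ['frog', 'by', 'pepper'] (min_width=14, slack=4)
Line 5: ['were', 'low', 'telescope'] (min_width=18, slack=0)
Line 6: ['car', 'bedroom', 'word'] (min_width=16, slack=2)
Line 7: ['garden'] (min_width=6, slack=12)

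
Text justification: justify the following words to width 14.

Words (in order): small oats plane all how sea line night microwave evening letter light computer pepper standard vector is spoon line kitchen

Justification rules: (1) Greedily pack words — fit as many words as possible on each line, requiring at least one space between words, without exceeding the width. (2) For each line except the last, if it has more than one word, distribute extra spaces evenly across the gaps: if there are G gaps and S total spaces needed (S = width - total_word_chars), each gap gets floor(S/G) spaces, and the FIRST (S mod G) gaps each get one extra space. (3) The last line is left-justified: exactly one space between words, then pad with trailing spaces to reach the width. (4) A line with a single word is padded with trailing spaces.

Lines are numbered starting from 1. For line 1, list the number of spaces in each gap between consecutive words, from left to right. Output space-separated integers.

Answer: 5

Derivation:
Line 1: ['small', 'oats'] (min_width=10, slack=4)
Line 2: ['plane', 'all', 'how'] (min_width=13, slack=1)
Line 3: ['sea', 'line', 'night'] (min_width=14, slack=0)
Line 4: ['microwave'] (min_width=9, slack=5)
Line 5: ['evening', 'letter'] (min_width=14, slack=0)
Line 6: ['light', 'computer'] (min_width=14, slack=0)
Line 7: ['pepper'] (min_width=6, slack=8)
Line 8: ['standard'] (min_width=8, slack=6)
Line 9: ['vector', 'is'] (min_width=9, slack=5)
Line 10: ['spoon', 'line'] (min_width=10, slack=4)
Line 11: ['kitchen'] (min_width=7, slack=7)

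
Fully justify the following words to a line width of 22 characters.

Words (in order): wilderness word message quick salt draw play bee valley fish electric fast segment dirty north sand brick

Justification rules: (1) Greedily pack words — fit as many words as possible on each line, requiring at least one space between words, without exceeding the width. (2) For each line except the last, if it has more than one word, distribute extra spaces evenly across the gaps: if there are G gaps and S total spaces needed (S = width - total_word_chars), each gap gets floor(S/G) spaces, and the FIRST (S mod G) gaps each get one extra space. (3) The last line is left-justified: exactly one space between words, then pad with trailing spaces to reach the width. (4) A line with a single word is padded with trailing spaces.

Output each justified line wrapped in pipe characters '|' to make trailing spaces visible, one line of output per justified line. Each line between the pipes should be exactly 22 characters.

Answer: |wilderness        word|
|message   quick   salt|
|draw  play  bee valley|
|fish   electric   fast|
|segment   dirty  north|
|sand brick            |

Derivation:
Line 1: ['wilderness', 'word'] (min_width=15, slack=7)
Line 2: ['message', 'quick', 'salt'] (min_width=18, slack=4)
Line 3: ['draw', 'play', 'bee', 'valley'] (min_width=20, slack=2)
Line 4: ['fish', 'electric', 'fast'] (min_width=18, slack=4)
Line 5: ['segment', 'dirty', 'north'] (min_width=19, slack=3)
Line 6: ['sand', 'brick'] (min_width=10, slack=12)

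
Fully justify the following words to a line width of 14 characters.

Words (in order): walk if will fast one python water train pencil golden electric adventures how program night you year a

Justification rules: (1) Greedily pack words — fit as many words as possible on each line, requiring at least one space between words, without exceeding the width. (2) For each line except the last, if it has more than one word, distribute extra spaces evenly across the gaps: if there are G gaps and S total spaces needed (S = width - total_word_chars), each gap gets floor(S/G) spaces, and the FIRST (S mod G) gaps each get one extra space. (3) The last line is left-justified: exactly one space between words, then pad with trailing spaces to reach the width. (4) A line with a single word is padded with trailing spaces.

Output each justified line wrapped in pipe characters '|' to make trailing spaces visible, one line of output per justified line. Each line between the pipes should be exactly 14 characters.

Line 1: ['walk', 'if', 'will'] (min_width=12, slack=2)
Line 2: ['fast', 'one'] (min_width=8, slack=6)
Line 3: ['python', 'water'] (min_width=12, slack=2)
Line 4: ['train', 'pencil'] (min_width=12, slack=2)
Line 5: ['golden'] (min_width=6, slack=8)
Line 6: ['electric'] (min_width=8, slack=6)
Line 7: ['adventures', 'how'] (min_width=14, slack=0)
Line 8: ['program', 'night'] (min_width=13, slack=1)
Line 9: ['you', 'year', 'a'] (min_width=10, slack=4)

Answer: |walk  if  will|
|fast       one|
|python   water|
|train   pencil|
|golden        |
|electric      |
|adventures how|
|program  night|
|you year a    |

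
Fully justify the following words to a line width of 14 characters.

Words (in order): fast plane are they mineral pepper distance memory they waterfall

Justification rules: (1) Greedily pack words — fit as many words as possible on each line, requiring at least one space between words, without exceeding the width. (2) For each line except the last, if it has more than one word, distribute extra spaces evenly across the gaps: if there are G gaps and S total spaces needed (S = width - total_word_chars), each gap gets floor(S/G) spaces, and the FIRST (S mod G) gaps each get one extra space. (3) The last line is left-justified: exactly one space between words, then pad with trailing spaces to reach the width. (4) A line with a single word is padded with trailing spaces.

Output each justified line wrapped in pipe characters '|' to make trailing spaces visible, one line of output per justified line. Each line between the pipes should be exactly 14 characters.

Line 1: ['fast', 'plane', 'are'] (min_width=14, slack=0)
Line 2: ['they', 'mineral'] (min_width=12, slack=2)
Line 3: ['pepper'] (min_width=6, slack=8)
Line 4: ['distance'] (min_width=8, slack=6)
Line 5: ['memory', 'they'] (min_width=11, slack=3)
Line 6: ['waterfall'] (min_width=9, slack=5)

Answer: |fast plane are|
|they   mineral|
|pepper        |
|distance      |
|memory    they|
|waterfall     |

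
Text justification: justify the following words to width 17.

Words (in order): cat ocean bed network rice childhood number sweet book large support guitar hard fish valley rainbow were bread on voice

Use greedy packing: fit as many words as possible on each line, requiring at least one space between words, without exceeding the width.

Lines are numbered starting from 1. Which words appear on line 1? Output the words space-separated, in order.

Line 1: ['cat', 'ocean', 'bed'] (min_width=13, slack=4)
Line 2: ['network', 'rice'] (min_width=12, slack=5)
Line 3: ['childhood', 'number'] (min_width=16, slack=1)
Line 4: ['sweet', 'book', 'large'] (min_width=16, slack=1)
Line 5: ['support', 'guitar'] (min_width=14, slack=3)
Line 6: ['hard', 'fish', 'valley'] (min_width=16, slack=1)
Line 7: ['rainbow', 'were'] (min_width=12, slack=5)
Line 8: ['bread', 'on', 'voice'] (min_width=14, slack=3)

Answer: cat ocean bed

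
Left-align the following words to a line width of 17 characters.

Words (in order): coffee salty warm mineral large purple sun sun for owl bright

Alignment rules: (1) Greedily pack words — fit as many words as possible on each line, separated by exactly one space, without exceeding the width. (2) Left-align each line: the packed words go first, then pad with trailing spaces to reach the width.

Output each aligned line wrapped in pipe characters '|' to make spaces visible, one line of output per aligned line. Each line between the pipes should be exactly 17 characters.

Line 1: ['coffee', 'salty', 'warm'] (min_width=17, slack=0)
Line 2: ['mineral', 'large'] (min_width=13, slack=4)
Line 3: ['purple', 'sun', 'sun'] (min_width=14, slack=3)
Line 4: ['for', 'owl', 'bright'] (min_width=14, slack=3)

Answer: |coffee salty warm|
|mineral large    |
|purple sun sun   |
|for owl bright   |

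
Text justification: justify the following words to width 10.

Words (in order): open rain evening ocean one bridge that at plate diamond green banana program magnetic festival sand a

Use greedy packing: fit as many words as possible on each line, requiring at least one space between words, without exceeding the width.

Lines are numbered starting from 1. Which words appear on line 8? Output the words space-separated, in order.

Line 1: ['open', 'rain'] (min_width=9, slack=1)
Line 2: ['evening'] (min_width=7, slack=3)
Line 3: ['ocean', 'one'] (min_width=9, slack=1)
Line 4: ['bridge'] (min_width=6, slack=4)
Line 5: ['that', 'at'] (min_width=7, slack=3)
Line 6: ['plate'] (min_width=5, slack=5)
Line 7: ['diamond'] (min_width=7, slack=3)
Line 8: ['green'] (min_width=5, slack=5)
Line 9: ['banana'] (min_width=6, slack=4)
Line 10: ['program'] (min_width=7, slack=3)
Line 11: ['magnetic'] (min_width=8, slack=2)
Line 12: ['festival'] (min_width=8, slack=2)
Line 13: ['sand', 'a'] (min_width=6, slack=4)

Answer: green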